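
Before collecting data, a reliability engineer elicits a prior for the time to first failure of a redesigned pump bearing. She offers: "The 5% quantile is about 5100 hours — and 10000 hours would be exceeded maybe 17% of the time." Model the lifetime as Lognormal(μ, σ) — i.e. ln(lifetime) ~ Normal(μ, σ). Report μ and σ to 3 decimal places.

If T ~ Lognormal(μ,σ) then ln T ~ Normal(μ,σ), so the p-quantile of ln T is μ + z_p·σ.
ln(5100) = 8.537 and ln(10000) = 9.21; z_{0.05} = -1.645, z_{0.83} = 0.9542.
σ = (9.21 − 8.537)/(0.9542 − (-1.645)) = 0.259.
μ = 8.537 − (-1.645)·0.259 = 8.963.

μ ≈ 8.963, σ ≈ 0.259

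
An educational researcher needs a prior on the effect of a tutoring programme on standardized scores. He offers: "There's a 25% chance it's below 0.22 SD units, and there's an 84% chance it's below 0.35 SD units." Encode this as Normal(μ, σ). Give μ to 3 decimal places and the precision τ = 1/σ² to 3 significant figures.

The p-quantile of Normal(μ,σ) is μ + z_p·σ, with z_{0.25} = -0.6745 and z_{0.84} = 0.9945.
Eliminate σ: μ = (z₂·x₁ − z₁·x₂)/(z₂ − z₁) = (0.9945·0.22 − (-0.6745)·0.35)/1.669 = 0.273.
Then σ = (x₂ − x₁)/(z₂ − z₁) = (0.35 − 0.22)/1.669 = 0.078.
Precision τ = 1/σ² = 1/0.07789² = 165.

μ = 0.273, τ = 165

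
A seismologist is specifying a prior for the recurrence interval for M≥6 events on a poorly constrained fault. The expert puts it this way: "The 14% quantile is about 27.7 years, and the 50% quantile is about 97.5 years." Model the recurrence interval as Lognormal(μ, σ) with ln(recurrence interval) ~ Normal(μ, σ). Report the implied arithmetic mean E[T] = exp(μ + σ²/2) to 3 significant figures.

If T ~ Lognormal(μ,σ) then ln T ~ Normal(μ,σ), so the p-quantile of ln T is μ + z_p·σ.
ln(27.7) = 3.321 and ln(97.5) = 4.58; z_{0.14} = -1.08, z_{0.5} = 0.
σ = (4.58 − 3.321)/(0 − (-1.08)) = 1.165.
μ = 3.321 − (-1.08)·1.165 = 4.580.
E[T] = exp(μ + σ²/2) = exp(4.580 + 0.6784) = 192 years.

E[T] ≈ 192 years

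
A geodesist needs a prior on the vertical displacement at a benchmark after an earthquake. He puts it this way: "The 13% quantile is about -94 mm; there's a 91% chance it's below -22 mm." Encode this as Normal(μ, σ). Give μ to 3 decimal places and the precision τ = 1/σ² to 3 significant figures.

The p-quantile of Normal(μ,σ) is μ + z_p·σ, with z_{0.13} = -1.126 and z_{0.91} = 1.341.
Eliminate σ: μ = (z₂·x₁ − z₁·x₂)/(z₂ − z₁) = (1.341·-94 − (-1.126)·-22)/2.467 = -61.128.
Then σ = (x₂ − x₁)/(z₂ − z₁) = (-22 − -94)/2.467 = 29.184.
Precision τ = 1/σ² = 1/29.18² = 0.00117.

μ = -61.128, τ = 0.00117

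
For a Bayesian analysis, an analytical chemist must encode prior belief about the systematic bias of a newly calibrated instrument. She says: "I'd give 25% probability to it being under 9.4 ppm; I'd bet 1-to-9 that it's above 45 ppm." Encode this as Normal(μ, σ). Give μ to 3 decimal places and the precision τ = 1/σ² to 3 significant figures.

The p-quantile of Normal(μ,σ) is μ + z_p·σ, with z_{0.25} = -0.6745 and z_{0.9} = 1.282.
Eliminate σ: μ = (z₂·x₁ − z₁·x₂)/(z₂ − z₁) = (1.282·9.4 − (-0.6745)·45)/1.956 = 21.676.
Then σ = (x₂ − x₁)/(z₂ − z₁) = (45 − 9.4)/1.956 = 18.200.
Precision τ = 1/σ² = 1/18.2² = 0.00302.

μ = 21.676, τ = 0.00302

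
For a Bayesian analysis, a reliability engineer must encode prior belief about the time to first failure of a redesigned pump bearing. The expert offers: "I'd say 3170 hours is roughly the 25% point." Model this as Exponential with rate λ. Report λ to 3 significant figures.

λ ≈ 9.08e-05

P(T < 3170.0) = 1 − e^(−λ·3170.0) = 0.25, so λ = −ln(1−0.25)/3170.0 = −ln(0.75)/3170.0 = 9.08e-05.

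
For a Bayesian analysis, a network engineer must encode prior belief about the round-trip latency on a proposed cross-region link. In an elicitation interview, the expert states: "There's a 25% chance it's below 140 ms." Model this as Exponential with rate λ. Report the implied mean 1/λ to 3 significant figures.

P(T < 140.0) = 1 − e^(−λ·140.0) = 0.25, so λ = −ln(1−0.25)/140.0 = −ln(0.75)/140.0 = 0.00205.
Mean = 1/λ = 487 ms.

mean ≈ 487 ms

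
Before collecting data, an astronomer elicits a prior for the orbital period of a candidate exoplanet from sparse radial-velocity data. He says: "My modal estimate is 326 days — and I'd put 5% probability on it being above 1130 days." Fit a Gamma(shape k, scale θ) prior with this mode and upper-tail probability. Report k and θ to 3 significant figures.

Gamma(k,θ) with k>1 has mode (k−1)θ, so θ = 326/(k−1).
Need P(X < 1130) = 0.95 with θ tied to k this way. Start at k = 2, θ = 326: P(X<1130) ≈ 0.861.
Too low — raise k to concentrate. Iterating converges to k ≈ 2.67.
Then θ = 326/(2.67−1) ≈ 195.

k ≈ 2.67, θ ≈ 195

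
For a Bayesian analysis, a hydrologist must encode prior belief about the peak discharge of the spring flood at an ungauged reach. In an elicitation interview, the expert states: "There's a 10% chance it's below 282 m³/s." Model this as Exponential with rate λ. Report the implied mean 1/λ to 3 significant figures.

P(T < 282.0) = 1 − e^(−λ·282.0) = 0.1, so λ = −ln(1−0.1)/282.0 = −ln(0.9)/282.0 = 0.000374.
Mean = 1/λ = 2680 m³/s.

mean ≈ 2680 m³/s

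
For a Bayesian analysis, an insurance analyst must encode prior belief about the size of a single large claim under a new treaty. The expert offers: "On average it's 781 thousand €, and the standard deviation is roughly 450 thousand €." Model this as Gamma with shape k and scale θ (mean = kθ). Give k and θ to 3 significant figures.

For Gamma(k, scale θ): mean = kθ, variance = kθ², so CV = 1/√k.
CV = SD/mean = 450/781 = 0.5762, hence k = 1/CV² = 3.01.
Then θ = mean/k = 781/3.01 = 259.

k ≈ 3.01, θ ≈ 259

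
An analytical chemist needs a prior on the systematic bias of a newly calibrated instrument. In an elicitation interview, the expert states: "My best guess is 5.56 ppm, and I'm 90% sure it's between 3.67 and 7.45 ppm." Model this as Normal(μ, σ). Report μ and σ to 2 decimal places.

A symmetric 90% interval runs μ ± z·σ with z = 1.645.
Half-width = 1.89, so σ = 1.89/1.645 = 1.15.
μ is the stated best guess, 5.56.

μ = 5.56, σ = 1.15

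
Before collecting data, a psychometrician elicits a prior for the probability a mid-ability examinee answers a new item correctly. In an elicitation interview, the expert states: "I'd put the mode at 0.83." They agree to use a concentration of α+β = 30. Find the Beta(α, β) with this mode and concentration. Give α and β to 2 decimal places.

For α,β > 1 the Beta mode is (α−1)/(α+β−2). With α+β = 30, the mode is (α−1)/28.
Set (α−1)/28 = 0.83 → α = 1 + 0.83·28 = 24.24.
β = 30 − α = 5.76.

α = 24.24, β = 5.76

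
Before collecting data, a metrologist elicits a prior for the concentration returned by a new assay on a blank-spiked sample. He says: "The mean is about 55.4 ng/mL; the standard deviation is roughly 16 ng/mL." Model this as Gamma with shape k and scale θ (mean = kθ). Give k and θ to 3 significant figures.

For Gamma(k, scale θ): mean = kθ, variance = kθ², so CV = 1/√k.
CV = SD/mean = 16/55.4 = 0.2888, hence k = 1/CV² = 12.
Then θ = mean/k = 55.4/12 = 4.62.

k ≈ 12, θ ≈ 4.62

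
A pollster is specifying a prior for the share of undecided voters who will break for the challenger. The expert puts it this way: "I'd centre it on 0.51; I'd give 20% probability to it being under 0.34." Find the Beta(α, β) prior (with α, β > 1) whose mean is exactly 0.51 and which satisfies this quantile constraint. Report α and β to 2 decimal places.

With mean 0.51 fixed, write α = 0.51s, β = 0.49s where s = α+β.
Need P(θ < 0.34) = 0.2 under Beta(0.51s, 0.49s). Normal approximation: (q−m)/√(m(1−m)/s) ≈ z_{0.2} = -0.842, so s ≈ 0.51·0.49·(-0.842)²/(0.34−0.51)² = 6.1.
At s = 6.1: P(θ<0.34) ≈ 0.202. Adjusting to match 0.2 gives s ≈ 6.22.
So α = 0.51·6.22 ≈ 3.17, β = 0.49·6.22 ≈ 3.05.

α ≈ 3.17, β ≈ 3.05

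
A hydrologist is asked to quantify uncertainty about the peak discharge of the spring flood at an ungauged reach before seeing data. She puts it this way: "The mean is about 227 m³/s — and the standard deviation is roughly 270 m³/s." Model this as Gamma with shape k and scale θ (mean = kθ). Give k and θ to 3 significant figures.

k ≈ 0.707, θ ≈ 321

For Gamma(k, scale θ): mean = kθ, variance = kθ², so CV = 1/√k.
CV = SD/mean = 270/227 = 1.189, hence k = 1/CV² = 0.707.
Then θ = mean/k = 227/0.707 = 321.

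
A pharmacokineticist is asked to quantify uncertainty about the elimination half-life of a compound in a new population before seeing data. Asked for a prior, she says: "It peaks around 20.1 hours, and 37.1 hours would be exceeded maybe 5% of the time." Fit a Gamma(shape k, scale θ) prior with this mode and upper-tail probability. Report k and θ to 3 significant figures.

Gamma(k,θ) with k>1 has mode (k−1)θ, so θ = 20.1/(k−1).
Need P(X < 37.1) = 0.95 with θ tied to k this way. Start at k = 2, θ = 20.1: P(X<37.1) ≈ 0.551.
Too low — raise k to concentrate. Iterating converges to k ≈ 8.41.
Then θ = 20.1/(8.41−1) ≈ 2.71.

k ≈ 8.41, θ ≈ 2.71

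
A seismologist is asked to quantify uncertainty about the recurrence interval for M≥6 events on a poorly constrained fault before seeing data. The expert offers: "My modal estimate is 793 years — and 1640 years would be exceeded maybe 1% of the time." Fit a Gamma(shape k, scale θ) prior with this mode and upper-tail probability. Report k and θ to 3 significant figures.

k ≈ 10.2, θ ≈ 85.8

Gamma(k,θ) with k>1 has mode (k−1)θ, so θ = 793/(k−1).
Need P(X < 1640) = 0.99 with θ tied to k this way. Start at k = 2, θ = 793: P(X<1640) ≈ 0.612.
Too low — raise k to concentrate. Iterating converges to k ≈ 10.2.
Then θ = 793/(10.2−1) ≈ 85.8.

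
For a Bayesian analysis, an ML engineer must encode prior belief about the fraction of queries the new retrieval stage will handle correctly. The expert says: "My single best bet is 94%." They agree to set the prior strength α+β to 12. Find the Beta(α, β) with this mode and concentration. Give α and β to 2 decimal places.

For α,β > 1 the Beta mode is (α−1)/(α+β−2). With α+β = 12, the mode is (α−1)/10.
Set (α−1)/10 = 0.94 → α = 1 + 0.94·10 = 10.40.
β = 12 − α = 1.60.

α = 10.40, β = 1.60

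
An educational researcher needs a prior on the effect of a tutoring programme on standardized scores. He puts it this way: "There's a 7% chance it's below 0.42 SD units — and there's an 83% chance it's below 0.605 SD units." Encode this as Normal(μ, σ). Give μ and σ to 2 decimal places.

μ = 0.53, σ = 0.08

The p-quantile of Normal(μ,σ) is μ + z_p·σ, with z_{0.07} = -1.476 and z_{0.83} = 0.9542.
Eliminate σ: μ = (z₂·x₁ − z₁·x₂)/(z₂ − z₁) = (0.9542·0.42 − (-1.476)·0.605)/2.43 = 0.53.
Then σ = (x₂ − x₁)/(z₂ − z₁) = (0.605 − 0.42)/2.43 = 0.08.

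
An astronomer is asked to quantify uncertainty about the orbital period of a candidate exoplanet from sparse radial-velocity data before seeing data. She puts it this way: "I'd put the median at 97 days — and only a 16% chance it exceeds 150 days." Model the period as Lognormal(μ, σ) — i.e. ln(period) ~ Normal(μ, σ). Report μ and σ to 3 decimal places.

If T ~ Lognormal(μ,σ) then ln T ~ Normal(μ,σ), so the p-quantile of ln T is μ + z_p·σ.
ln(97) = 4.575 and ln(150) = 5.011; z_{0.5} = 0, z_{0.84} = 0.9945.
σ = (5.011 − 4.575)/(0.9945 − (0)) = 0.438.
μ = 4.575 − (0)·0.438 = 4.575.

μ ≈ 4.575, σ ≈ 0.438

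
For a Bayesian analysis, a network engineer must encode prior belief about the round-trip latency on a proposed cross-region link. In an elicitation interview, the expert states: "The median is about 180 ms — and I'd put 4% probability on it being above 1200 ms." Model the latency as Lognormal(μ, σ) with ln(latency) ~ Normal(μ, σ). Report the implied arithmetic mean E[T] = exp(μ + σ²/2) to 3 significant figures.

If T ~ Lognormal(μ,σ) then ln T ~ Normal(μ,σ), so the p-quantile of ln T is μ + z_p·σ.
ln(180) = 5.193 and ln(1200) = 7.09; z_{0.5} = 0, z_{0.96} = 1.751.
σ = (7.09 − 5.193)/(1.751 − (0)) = 1.084.
μ = 5.193 − (0)·1.084 = 5.193.
E[T] = exp(μ + σ²/2) = exp(5.193 + 0.5871) = 324 ms.

E[T] ≈ 324 ms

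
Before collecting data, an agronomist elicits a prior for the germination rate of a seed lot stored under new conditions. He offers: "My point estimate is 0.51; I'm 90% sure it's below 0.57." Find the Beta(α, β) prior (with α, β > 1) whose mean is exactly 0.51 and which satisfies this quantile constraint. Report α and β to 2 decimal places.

α ≈ 57.90, β ≈ 55.63

With mean 0.51 fixed, write α = 0.51s, β = 0.49s where s = α+β.
Need P(θ < 0.57) = 0.9 under Beta(0.51s, 0.49s). Normal approximation: (q−m)/√(m(1−m)/s) ≈ z_{0.9} = 1.28, so s ≈ 0.51·0.49·(1.28)²/(0.57−0.51)² = 114.0.
At s = 114.0: P(θ<0.57) ≈ 0.900. Adjusting to match 0.9 gives s ≈ 113.54.
So α = 0.51·113.54 ≈ 57.90, β = 0.49·113.54 ≈ 55.63.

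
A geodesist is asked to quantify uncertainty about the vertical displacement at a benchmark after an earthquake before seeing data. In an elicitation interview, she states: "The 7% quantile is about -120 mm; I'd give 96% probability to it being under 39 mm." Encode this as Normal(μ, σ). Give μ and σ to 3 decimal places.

μ = -47.273, σ = 49.280

For Normal(μ,σ), the p-quantile is μ + z_p·σ. Here z_{0.07} = -1.476, z_{0.96} = 1.751.
So -120 = μ − 1.476σ and 39 = μ + 1.751σ.
Subtracting: σ = (39 − -120)/(1.751 − (-1.476)) = 49.280.
Then μ = -120 − (-1.476)·49.280 = -47.273.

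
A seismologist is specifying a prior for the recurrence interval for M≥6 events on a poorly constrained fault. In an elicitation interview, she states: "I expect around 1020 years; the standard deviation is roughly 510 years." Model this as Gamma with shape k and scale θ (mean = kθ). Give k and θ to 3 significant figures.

k ≈ 4, θ ≈ 255

For Gamma(k, scale θ): mean = kθ, variance = kθ², so CV = 1/√k.
CV = SD/mean = 510/1020 = 0.5, hence k = 1/CV² = 4.
Then θ = mean/k = 1020/4 = 255.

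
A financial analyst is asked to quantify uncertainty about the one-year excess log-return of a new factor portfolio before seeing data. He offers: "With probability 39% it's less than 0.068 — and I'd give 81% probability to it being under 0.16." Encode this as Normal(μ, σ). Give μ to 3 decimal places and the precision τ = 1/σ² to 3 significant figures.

For Normal(μ,σ), the p-quantile is μ + z_p·σ. Here z_{0.39} = -0.2793, z_{0.81} = 0.8779.
So 0.068 = μ − 0.2793σ and 0.16 = μ + 0.8779σ.
Subtracting: σ = (0.16 − 0.068)/(0.8779 − (-0.2793)) = 0.080.
Then μ = 0.068 − (-0.2793)·0.080 = 0.090.
Precision τ = 1/σ² = 1/0.0795² = 158.

μ = 0.090, τ = 158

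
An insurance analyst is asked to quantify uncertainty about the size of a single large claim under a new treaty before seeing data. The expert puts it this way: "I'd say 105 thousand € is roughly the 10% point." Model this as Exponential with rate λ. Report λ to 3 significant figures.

P(T < 105.0) = 1 − e^(−λ·105.0) = 0.1, so λ = −ln(1−0.1)/105.0 = −ln(0.9)/105.0 = 0.001.

λ ≈ 0.001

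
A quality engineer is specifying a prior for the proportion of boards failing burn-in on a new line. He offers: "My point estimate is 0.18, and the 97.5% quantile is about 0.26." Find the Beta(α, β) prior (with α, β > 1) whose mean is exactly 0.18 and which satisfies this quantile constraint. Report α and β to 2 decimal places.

α ≈ 18.27, β ≈ 83.24

With mean 0.18 fixed, write α = 0.18s, β = 0.82s where s = α+β.
Need P(θ < 0.26) = 0.975 under Beta(0.18s, 0.82s). Normal approximation: (q−m)/√(m(1−m)/s) ≈ z_{0.975} = 1.96, so s ≈ 0.18·0.82·(1.96)²/(0.26−0.18)² = 88.6.
At s = 88.6: P(θ<0.26) ≈ 0.967. Adjusting to match 0.975 gives s ≈ 101.52.
So α = 0.18·101.52 ≈ 18.27, β = 0.82·101.52 ≈ 83.24.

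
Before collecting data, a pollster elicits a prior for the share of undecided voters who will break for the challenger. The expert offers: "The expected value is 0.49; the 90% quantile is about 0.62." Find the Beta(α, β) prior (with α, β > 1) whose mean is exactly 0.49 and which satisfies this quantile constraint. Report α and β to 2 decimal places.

With mean 0.49 fixed, write α = 0.49s, β = 0.51s where s = α+β.
Need P(θ < 0.62) = 0.9 under Beta(0.49s, 0.51s). Normal approximation: (q−m)/√(m(1−m)/s) ≈ z_{0.9} = 1.28, so s ≈ 0.49·0.51·(1.28)²/(0.62−0.49)² = 24.3.
At s = 24.3: P(θ<0.62) ≈ 0.901. Adjusting to match 0.9 gives s ≈ 24.02.
So α = 0.49·24.02 ≈ 11.77, β = 0.51·24.02 ≈ 12.25.

α ≈ 11.77, β ≈ 12.25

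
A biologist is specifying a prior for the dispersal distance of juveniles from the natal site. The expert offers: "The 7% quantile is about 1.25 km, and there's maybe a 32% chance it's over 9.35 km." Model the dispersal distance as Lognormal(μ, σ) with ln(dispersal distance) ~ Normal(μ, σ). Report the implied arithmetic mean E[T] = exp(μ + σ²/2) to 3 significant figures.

E[T] ≈ 9.85 km

If T ~ Lognormal(μ,σ) then ln T ~ Normal(μ,σ), so the p-quantile of ln T is μ + z_p·σ.
ln(1.25) = 0.2231 and ln(9.35) = 2.235; z_{0.07} = -1.476, z_{0.68} = 0.4677.
σ = (2.235 − 0.2231)/(0.4677 − (-1.476)) = 1.035.
μ = 0.2231 − (-1.476)·1.035 = 1.751.
E[T] = exp(μ + σ²/2) = exp(1.751 + 0.5360) = 9.85 km.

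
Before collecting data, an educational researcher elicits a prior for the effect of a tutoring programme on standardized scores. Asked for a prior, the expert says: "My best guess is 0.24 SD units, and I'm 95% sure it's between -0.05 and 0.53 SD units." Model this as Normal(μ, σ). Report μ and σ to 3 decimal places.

μ = 0.240, σ = 0.148

A symmetric 95% interval runs μ ± z·σ with z = 1.96.
Half-width = 0.29, so σ = 0.29/1.96 = 0.148.
μ is the stated best guess, 0.240.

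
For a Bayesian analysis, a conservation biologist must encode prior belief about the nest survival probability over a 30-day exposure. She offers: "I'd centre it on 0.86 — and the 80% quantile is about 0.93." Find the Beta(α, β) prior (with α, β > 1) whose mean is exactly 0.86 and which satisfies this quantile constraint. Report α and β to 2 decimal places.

α ≈ 15.26, β ≈ 2.48

With mean 0.86 fixed, write α = 0.86s, β = 0.14s where s = α+β.
Need P(θ < 0.93) = 0.8 under Beta(0.86s, 0.14s). Normal approximation: (q−m)/√(m(1−m)/s) ≈ z_{0.8} = 0.842, so s ≈ 0.86·0.14·(0.842)²/(0.93−0.86)² = 17.4.
At s = 17.4: P(θ<0.93) ≈ 0.797. Adjusting to match 0.8 gives s ≈ 17.74.
So α = 0.86·17.74 ≈ 15.26, β = 0.14·17.74 ≈ 2.48.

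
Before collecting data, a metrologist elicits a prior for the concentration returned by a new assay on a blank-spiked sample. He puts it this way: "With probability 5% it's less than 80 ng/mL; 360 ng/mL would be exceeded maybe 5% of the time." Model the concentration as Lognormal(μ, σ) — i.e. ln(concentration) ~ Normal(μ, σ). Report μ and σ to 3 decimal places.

If T ~ Lognormal(μ,σ) then ln T ~ Normal(μ,σ), so the p-quantile of ln T is μ + z_p·σ.
ln(80) = 4.382 and ln(360) = 5.886; z_{0.05} = -1.645, z_{0.95} = 1.645.
σ = (5.886 − 4.382)/(1.645 − (-1.645)) = 0.457.
μ = 4.382 − (-1.645)·0.457 = 5.134.

μ ≈ 5.134, σ ≈ 0.457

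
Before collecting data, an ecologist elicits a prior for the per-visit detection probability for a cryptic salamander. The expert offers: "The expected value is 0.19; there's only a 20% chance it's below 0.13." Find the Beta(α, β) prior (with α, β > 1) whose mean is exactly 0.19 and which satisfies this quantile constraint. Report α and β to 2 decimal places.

With mean 0.19 fixed, write α = 0.19s, β = 0.81s where s = α+β.
Need P(θ < 0.13) = 0.2 under Beta(0.19s, 0.81s). Normal approximation: (q−m)/√(m(1−m)/s) ≈ z_{0.2} = -0.842, so s ≈ 0.19·0.81·(-0.842)²/(0.13−0.19)² = 30.3.
At s = 30.3: P(θ<0.13) ≈ 0.205. Adjusting to match 0.2 gives s ≈ 31.43.
So α = 0.19·31.43 ≈ 5.97, β = 0.81·31.43 ≈ 25.46.

α ≈ 5.97, β ≈ 25.46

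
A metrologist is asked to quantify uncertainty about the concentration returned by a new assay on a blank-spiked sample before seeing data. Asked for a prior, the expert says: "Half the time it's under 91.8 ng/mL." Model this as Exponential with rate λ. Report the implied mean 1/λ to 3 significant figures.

mean ≈ 132 ng/mL

Exponential median = ln 2 / λ, so λ = ln 2 / 91.8 = 0.00755.
Mean = 1/λ = 132 ng/mL.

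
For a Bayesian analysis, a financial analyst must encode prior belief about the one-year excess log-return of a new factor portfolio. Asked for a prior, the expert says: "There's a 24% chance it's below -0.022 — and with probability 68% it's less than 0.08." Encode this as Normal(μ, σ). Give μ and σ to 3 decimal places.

The p-quantile of Normal(μ,σ) is μ + z_p·σ, with z_{0.24} = -0.7063 and z_{0.68} = 0.4677.
Eliminate σ: μ = (z₂·x₁ − z₁·x₂)/(z₂ − z₁) = (0.4677·-0.022 − (-0.7063)·0.08)/1.174 = 0.039.
Then σ = (x₂ − x₁)/(z₂ − z₁) = (0.08 − -0.022)/1.174 = 0.087.

μ = 0.039, σ = 0.087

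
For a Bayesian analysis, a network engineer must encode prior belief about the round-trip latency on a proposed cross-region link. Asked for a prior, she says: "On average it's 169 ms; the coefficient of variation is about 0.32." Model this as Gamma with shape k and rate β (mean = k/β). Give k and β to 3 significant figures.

k ≈ 9.77, β ≈ 0.0578

For Gamma(k, rate β): mean = k/β, variance = k/β², so CV = 1/√k.
CV = 0.32, hence k = 1/CV² = 9.77.
Then β = k/mean = 9.77/169 = 0.0578.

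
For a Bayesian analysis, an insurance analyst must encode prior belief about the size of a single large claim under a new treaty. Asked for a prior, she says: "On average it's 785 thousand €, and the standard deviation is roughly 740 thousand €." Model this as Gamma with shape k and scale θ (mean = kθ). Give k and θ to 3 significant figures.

For Gamma(k, scale θ): mean = kθ, variance = kθ², so CV = 1/√k.
CV = SD/mean = 740/785 = 0.9427, hence k = 1/CV² = 1.13.
Then θ = mean/k = 785/1.13 = 698.

k ≈ 1.13, θ ≈ 698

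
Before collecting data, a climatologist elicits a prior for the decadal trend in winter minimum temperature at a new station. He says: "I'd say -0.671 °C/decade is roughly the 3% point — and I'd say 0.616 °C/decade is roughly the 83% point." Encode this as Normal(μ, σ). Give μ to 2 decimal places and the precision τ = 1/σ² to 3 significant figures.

The p-quantile of Normal(μ,σ) is μ + z_p·σ, with z_{0.03} = -1.881 and z_{0.83} = 0.9542.
Eliminate σ: μ = (z₂·x₁ − z₁·x₂)/(z₂ − z₁) = (0.9542·-0.671 − (-1.881)·0.616)/2.835 = 0.18.
Then σ = (x₂ − x₁)/(z₂ − z₁) = (0.616 − -0.671)/2.835 = 0.45.
Precision τ = 1/σ² = 1/0.454² = 4.85.

μ = 0.18, τ = 4.85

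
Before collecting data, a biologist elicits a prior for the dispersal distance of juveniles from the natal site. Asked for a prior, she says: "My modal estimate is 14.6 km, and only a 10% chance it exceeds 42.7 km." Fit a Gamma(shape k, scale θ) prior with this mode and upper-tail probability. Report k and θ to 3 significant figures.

k ≈ 2.65, θ ≈ 8.83

Gamma(k,θ) with k>1 has mode (k−1)θ, so θ = 14.6/(k−1).
Need P(X < 42.7) = 0.9 with θ tied to k this way. Start at k = 2, θ = 14.6: P(X<42.7) ≈ 0.789.
Too low — raise k to concentrate. Iterating converges to k ≈ 2.65.
Then θ = 14.6/(2.65−1) ≈ 8.83.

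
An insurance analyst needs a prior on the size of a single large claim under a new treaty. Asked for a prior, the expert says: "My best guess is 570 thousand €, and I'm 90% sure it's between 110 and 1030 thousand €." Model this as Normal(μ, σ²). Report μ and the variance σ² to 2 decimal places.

A symmetric 90% interval runs μ ± z·σ with z = 1.645.
Half-width = 460, so σ = 460/1.645 = 279.660 and σ² = 78209.80.
μ is the stated best guess, 570.00.

μ = 570.00, σ² = 78209.80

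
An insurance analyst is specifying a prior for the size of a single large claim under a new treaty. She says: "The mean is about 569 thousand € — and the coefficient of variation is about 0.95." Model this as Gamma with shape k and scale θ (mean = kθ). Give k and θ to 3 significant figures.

k ≈ 1.11, θ ≈ 514

For Gamma(k, scale θ): mean = kθ, variance = kθ², so CV = 1/√k.
CV = 0.95, hence k = 1/CV² = 1.11.
Then θ = mean/k = 569/1.11 = 514.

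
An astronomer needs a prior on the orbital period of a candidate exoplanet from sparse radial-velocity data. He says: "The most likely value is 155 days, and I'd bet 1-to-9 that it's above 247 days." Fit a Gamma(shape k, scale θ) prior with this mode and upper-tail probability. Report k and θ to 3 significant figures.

k ≈ 9.65, θ ≈ 17.9

Gamma(k,θ) with k>1 has mode (k−1)θ, so θ = 155/(k−1).
Need P(X < 247) = 0.9 with θ tied to k this way. Start at k = 2, θ = 155: P(X<247) ≈ 0.473.
Too low — raise k to concentrate. Iterating converges to k ≈ 9.65.
Then θ = 155/(9.65−1) ≈ 17.9.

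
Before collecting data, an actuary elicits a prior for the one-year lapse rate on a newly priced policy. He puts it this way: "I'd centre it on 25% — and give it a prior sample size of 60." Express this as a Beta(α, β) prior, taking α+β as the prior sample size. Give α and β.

Under the effective-sample-size interpretation, Beta(α, β) has prior mean α/(α+β) and prior sample size α+β.
So α+β = 60 and α/(α+β) = 0.25, giving α = 0.25·60 = 15 and β = 60 − 15 = 45.

α = 15, β = 45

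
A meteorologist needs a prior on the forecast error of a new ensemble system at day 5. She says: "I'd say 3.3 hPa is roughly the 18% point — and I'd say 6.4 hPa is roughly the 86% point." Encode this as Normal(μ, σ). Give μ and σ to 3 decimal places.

The p-quantile of Normal(μ,σ) is μ + z_p·σ, with z_{0.18} = -0.9154 and z_{0.86} = 1.08.
Eliminate σ: μ = (z₂·x₁ − z₁·x₂)/(z₂ − z₁) = (1.08·3.3 − (-0.9154)·6.4)/1.996 = 4.722.
Then σ = (x₂ − x₁)/(z₂ − z₁) = (6.4 − 3.3)/1.996 = 1.553.

μ = 4.722, σ = 1.553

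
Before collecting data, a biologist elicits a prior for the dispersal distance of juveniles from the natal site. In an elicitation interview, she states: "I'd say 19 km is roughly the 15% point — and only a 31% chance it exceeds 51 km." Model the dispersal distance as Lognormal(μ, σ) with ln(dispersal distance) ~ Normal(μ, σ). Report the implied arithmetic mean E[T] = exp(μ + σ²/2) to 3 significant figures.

E[T] ≈ 45.6 km

If T ~ Lognormal(μ,σ) then ln T ~ Normal(μ,σ), so the p-quantile of ln T is μ + z_p·σ.
ln(19) = 2.944 and ln(51) = 3.932; z_{0.15} = -1.036, z_{0.69} = 0.4959.
σ = (3.932 − 2.944)/(0.4959 − (-1.036)) = 0.644.
μ = 2.944 − (-1.036)·0.644 = 3.612.
E[T] = exp(μ + σ²/2) = exp(3.612 + 0.2076) = 45.6 km.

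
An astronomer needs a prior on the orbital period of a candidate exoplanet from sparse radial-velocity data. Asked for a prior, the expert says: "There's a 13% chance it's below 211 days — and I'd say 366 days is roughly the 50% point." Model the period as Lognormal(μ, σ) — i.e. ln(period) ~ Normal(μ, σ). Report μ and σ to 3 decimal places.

μ ≈ 5.903, σ ≈ 0.489

If T ~ Lognormal(μ,σ) then ln T ~ Normal(μ,σ), so the p-quantile of ln T is μ + z_p·σ.
ln(211) = 5.352 and ln(366) = 5.903; z_{0.13} = -1.126, z_{0.5} = 0.
σ = (5.903 − 5.352)/(0 − (-1.126)) = 0.489.
μ = 5.352 − (-1.126)·0.489 = 5.903.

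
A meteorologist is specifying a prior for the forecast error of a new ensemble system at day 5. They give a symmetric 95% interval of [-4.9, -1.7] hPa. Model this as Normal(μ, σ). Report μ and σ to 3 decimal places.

μ = -3.300, σ = 0.816

A symmetric 95% interval runs μ ± z·σ with z = 1.96.
Half-width = 1.6, so σ = 1.6/1.96 = 0.816.
μ is the interval midpoint, -3.300.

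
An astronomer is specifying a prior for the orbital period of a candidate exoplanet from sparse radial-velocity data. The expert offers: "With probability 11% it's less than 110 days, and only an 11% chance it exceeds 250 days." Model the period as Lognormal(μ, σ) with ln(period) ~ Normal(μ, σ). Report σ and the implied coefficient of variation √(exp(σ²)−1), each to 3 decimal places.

σ ≈ 0.335, CV ≈ 0.344

If T ~ Lognormal(μ,σ) then ln T ~ Normal(μ,σ), so the p-quantile of ln T is μ + z_p·σ.
ln(110) = 4.7 and ln(250) = 5.521; z_{0.11} = -1.227, z_{0.89} = 1.227.
σ = (5.521 − 4.7)/(1.227 − (-1.227)) = 0.335.
μ = 4.7 − (-1.227)·0.335 = 5.111.
CV = √(exp(σ²)−1) = √(exp(0.1120)−1) = 0.344.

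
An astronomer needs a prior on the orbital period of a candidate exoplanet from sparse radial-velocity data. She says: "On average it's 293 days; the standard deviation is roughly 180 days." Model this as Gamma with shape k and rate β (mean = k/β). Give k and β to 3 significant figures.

For Gamma(k, rate β): mean = k/β, variance = k/β², so CV = 1/√k.
CV = SD/mean = 180/293 = 0.6143, hence k = 1/CV² = 2.65.
Then β = k/mean = 2.65/293 = 0.00904.

k ≈ 2.65, β ≈ 0.00904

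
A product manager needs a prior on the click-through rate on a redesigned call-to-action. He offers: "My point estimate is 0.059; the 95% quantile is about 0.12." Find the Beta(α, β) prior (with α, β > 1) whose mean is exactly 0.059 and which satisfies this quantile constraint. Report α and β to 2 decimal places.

α ≈ 3.09, β ≈ 49.25

With mean 0.059 fixed, write α = 0.059s, β = 0.941s where s = α+β.
Need P(θ < 0.12) = 0.95 under Beta(0.059s, 0.941s). Normal approximation: (q−m)/√(m(1−m)/s) ≈ z_{0.95} = 1.64, so s ≈ 0.059·0.941·(1.64)²/(0.12−0.059)² = 40.4.
At s = 40.4: P(θ<0.12) ≈ 0.931. Adjusting to match 0.95 gives s ≈ 52.34.
So α = 0.059·52.34 ≈ 3.09, β = 0.941·52.34 ≈ 49.25.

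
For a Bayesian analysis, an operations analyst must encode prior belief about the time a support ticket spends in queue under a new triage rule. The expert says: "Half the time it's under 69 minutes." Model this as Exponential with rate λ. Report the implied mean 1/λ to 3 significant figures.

Exponential median = ln 2 / λ, so λ = ln 2 / 69.0 = 0.01.
Mean = 1/λ = 99.5 minutes.

mean ≈ 99.5 minutes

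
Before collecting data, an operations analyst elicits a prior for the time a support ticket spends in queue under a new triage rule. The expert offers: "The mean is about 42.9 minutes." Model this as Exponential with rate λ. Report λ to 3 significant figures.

λ ≈ 0.0233

Exponential mean = 1/λ, so λ = 1/42.9 = 0.0233.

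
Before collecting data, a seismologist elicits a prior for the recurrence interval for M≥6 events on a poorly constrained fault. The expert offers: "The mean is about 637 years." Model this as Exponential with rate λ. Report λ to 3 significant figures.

Exponential mean = 1/λ, so λ = 1/637.0 = 0.00157.

λ ≈ 0.00157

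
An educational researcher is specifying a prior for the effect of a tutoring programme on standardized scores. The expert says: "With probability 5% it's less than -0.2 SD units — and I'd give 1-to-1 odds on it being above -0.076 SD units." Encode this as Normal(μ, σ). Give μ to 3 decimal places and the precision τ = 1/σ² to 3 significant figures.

For Normal(μ,σ), the p-quantile is μ + z_p·σ. Here z_{0.05} = -1.645, z_{0.5} = 0.
So -0.2 = μ − 1.645σ and -0.076 = μ + 0σ.
Subtracting: σ = (-0.076 − -0.2)/(0 − (-1.645)) = 0.075.
Then μ = -0.2 − (-1.645)·0.075 = -0.076.
Precision τ = 1/σ² = 1/0.07539² = 176.

μ = -0.076, τ = 176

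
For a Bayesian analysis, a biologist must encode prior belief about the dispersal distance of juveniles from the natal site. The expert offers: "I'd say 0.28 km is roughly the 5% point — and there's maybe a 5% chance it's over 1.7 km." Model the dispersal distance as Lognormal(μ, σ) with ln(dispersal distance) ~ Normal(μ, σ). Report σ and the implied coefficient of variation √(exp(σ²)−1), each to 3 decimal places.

σ ≈ 0.548, CV ≈ 0.592

If T ~ Lognormal(μ,σ) then ln T ~ Normal(μ,σ), so the p-quantile of ln T is μ + z_p·σ.
ln(0.28) = -1.273 and ln(1.7) = 0.5306; z_{0.05} = -1.645, z_{0.95} = 1.645.
σ = (0.5306 − -1.273)/(1.645 − (-1.645)) = 0.548.
μ = -1.273 − (-1.645)·0.548 = -0.371.
CV = √(exp(σ²)−1) = √(exp(0.3006)−1) = 0.592.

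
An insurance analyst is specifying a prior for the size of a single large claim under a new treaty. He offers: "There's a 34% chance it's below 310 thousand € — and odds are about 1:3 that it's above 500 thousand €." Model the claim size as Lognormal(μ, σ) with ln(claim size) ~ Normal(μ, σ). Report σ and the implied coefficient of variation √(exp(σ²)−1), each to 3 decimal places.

If T ~ Lognormal(μ,σ) then ln T ~ Normal(μ,σ), so the p-quantile of ln T is μ + z_p·σ.
ln(310) = 5.737 and ln(500) = 6.215; z_{0.34} = -0.4125, z_{0.75} = 0.6745.
σ = (6.215 − 5.737)/(0.6745 − (-0.4125)) = 0.440.
μ = 5.737 − (-0.4125)·0.440 = 5.918.
CV = √(exp(σ²)−1) = √(exp(0.1934)−1) = 0.462.

σ ≈ 0.440, CV ≈ 0.462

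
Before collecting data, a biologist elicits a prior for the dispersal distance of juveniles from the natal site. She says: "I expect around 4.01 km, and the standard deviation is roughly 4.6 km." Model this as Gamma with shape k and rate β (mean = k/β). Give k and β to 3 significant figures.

k ≈ 0.76, β ≈ 0.19

For Gamma(k, rate β): mean = k/β, variance = k/β², so CV = 1/√k.
CV = SD/mean = 4.6/4.01 = 1.147, hence k = 1/CV² = 0.76.
Then β = k/mean = 0.76/4.01 = 0.19.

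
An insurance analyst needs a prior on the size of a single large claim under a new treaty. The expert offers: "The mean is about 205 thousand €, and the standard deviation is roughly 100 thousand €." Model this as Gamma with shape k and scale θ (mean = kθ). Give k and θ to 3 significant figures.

For Gamma(k, scale θ): mean = kθ, variance = kθ², so CV = 1/√k.
CV = SD/mean = 100/205 = 0.4878, hence k = 1/CV² = 4.2.
Then θ = mean/k = 205/4.2 = 48.8.

k ≈ 4.2, θ ≈ 48.8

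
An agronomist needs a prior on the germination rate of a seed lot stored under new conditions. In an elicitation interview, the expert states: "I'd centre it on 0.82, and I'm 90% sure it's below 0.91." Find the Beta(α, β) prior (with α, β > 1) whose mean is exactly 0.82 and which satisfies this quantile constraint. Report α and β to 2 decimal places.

With mean 0.82 fixed, write α = 0.82s, β = 0.18s where s = α+β.
Need P(θ < 0.91) = 0.9 under Beta(0.82s, 0.18s). Normal approximation: (q−m)/√(m(1−m)/s) ≈ z_{0.9} = 1.28, so s ≈ 0.82·0.18·(1.28)²/(0.91−0.82)² = 29.9.
At s = 29.9: P(θ<0.91) ≈ 0.922. Adjusting to match 0.9 gives s ≈ 25.25.
So α = 0.82·25.25 ≈ 20.71, β = 0.18·25.25 ≈ 4.55.

α ≈ 20.71, β ≈ 4.55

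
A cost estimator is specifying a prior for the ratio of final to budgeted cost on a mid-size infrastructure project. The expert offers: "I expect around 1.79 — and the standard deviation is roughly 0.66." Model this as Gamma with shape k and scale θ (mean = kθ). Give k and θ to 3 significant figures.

k ≈ 7.36, θ ≈ 0.243

For Gamma(k, scale θ): mean = kθ, variance = kθ², so CV = 1/√k.
CV = SD/mean = 0.66/1.79 = 0.3687, hence k = 1/CV² = 7.36.
Then θ = mean/k = 1.79/7.36 = 0.243.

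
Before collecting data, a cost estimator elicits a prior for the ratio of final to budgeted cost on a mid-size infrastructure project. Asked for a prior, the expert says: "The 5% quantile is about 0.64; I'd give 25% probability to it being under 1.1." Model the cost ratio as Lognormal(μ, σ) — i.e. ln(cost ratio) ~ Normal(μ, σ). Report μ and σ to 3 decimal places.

If T ~ Lognormal(μ,σ) then ln T ~ Normal(μ,σ), so the p-quantile of ln T is μ + z_p·σ.
ln(0.64) = -0.4463 and ln(1.1) = 0.09531; z_{0.05} = -1.645, z_{0.25} = -0.6745.
σ = (0.09531 − -0.4463)/(-0.6745 − (-1.645)) = 0.558.
μ = -0.4463 − (-1.645)·0.558 = 0.472.

μ ≈ 0.472, σ ≈ 0.558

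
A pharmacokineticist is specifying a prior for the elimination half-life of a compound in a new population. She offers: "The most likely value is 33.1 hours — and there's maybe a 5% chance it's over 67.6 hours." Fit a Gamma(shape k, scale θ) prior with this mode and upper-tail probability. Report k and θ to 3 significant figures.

Gamma(k,θ) with k>1 has mode (k−1)θ, so θ = 33.1/(k−1).
Need P(X < 67.6) = 0.95 with θ tied to k this way. Start at k = 2, θ = 33.1: P(X<67.6) ≈ 0.605.
Too low — raise k to concentrate. Iterating converges to k ≈ 6.43.
Then θ = 33.1/(6.43−1) ≈ 6.1.

k ≈ 6.43, θ ≈ 6.1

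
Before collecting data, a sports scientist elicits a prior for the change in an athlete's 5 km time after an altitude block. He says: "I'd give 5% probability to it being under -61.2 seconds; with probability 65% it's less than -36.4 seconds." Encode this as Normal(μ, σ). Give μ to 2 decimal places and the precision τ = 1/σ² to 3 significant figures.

μ = -41.11, τ = 0.0067

The p-quantile of Normal(μ,σ) is μ + z_p·σ, with z_{0.05} = -1.645 and z_{0.65} = 0.3853.
Eliminate σ: μ = (z₂·x₁ − z₁·x₂)/(z₂ − z₁) = (0.3853·-61.2 − (-1.645)·-36.4)/2.03 = -41.11.
Then σ = (x₂ − x₁)/(z₂ − z₁) = (-36.4 − -61.2)/2.03 = 12.22.
Precision τ = 1/σ² = 1/12.22² = 0.0067.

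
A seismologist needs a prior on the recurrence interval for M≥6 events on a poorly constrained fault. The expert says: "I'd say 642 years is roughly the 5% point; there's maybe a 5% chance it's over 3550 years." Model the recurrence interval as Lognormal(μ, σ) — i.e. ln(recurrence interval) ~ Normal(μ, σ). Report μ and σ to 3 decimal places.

If T ~ Lognormal(μ,σ) then ln T ~ Normal(μ,σ), so the p-quantile of ln T is μ + z_p·σ.
ln(642) = 6.465 and ln(3550) = 8.175; z_{0.05} = -1.645, z_{0.95} = 1.645.
σ = (8.175 − 6.465)/(1.645 − (-1.645)) = 0.520.
μ = 6.465 − (-1.645)·0.520 = 7.320.

μ ≈ 7.320, σ ≈ 0.520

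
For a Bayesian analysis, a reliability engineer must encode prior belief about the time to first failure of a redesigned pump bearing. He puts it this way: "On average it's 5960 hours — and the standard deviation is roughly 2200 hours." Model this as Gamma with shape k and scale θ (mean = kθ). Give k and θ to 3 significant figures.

k ≈ 7.34, θ ≈ 812

For Gamma(k, scale θ): mean = kθ, variance = kθ², so CV = 1/√k.
CV = SD/mean = 2200/5960 = 0.3691, hence k = 1/CV² = 7.34.
Then θ = mean/k = 5960/7.34 = 812.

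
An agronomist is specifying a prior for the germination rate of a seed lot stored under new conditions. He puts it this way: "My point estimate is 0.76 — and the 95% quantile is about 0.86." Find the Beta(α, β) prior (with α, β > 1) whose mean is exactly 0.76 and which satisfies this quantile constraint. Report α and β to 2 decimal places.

With mean 0.76 fixed, write α = 0.76s, β = 0.24s where s = α+β.
Need P(θ < 0.86) = 0.95 under Beta(0.76s, 0.24s). Normal approximation: (q−m)/√(m(1−m)/s) ≈ z_{0.95} = 1.64, so s ≈ 0.76·0.24·(1.64)²/(0.86−0.76)² = 49.3.
At s = 49.3: P(θ<0.86) ≈ 0.964. Adjusting to match 0.95 gives s ≈ 41.75.
So α = 0.76·41.75 ≈ 31.73, β = 0.24·41.75 ≈ 10.02.

α ≈ 31.73, β ≈ 10.02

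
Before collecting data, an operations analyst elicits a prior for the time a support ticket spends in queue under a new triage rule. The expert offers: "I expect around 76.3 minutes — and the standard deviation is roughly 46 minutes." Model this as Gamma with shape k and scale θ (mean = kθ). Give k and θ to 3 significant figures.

For Gamma(k, scale θ): mean = kθ, variance = kθ², so CV = 1/√k.
CV = SD/mean = 46/76.3 = 0.6029, hence k = 1/CV² = 2.75.
Then θ = mean/k = 76.3/2.75 = 27.7.

k ≈ 2.75, θ ≈ 27.7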